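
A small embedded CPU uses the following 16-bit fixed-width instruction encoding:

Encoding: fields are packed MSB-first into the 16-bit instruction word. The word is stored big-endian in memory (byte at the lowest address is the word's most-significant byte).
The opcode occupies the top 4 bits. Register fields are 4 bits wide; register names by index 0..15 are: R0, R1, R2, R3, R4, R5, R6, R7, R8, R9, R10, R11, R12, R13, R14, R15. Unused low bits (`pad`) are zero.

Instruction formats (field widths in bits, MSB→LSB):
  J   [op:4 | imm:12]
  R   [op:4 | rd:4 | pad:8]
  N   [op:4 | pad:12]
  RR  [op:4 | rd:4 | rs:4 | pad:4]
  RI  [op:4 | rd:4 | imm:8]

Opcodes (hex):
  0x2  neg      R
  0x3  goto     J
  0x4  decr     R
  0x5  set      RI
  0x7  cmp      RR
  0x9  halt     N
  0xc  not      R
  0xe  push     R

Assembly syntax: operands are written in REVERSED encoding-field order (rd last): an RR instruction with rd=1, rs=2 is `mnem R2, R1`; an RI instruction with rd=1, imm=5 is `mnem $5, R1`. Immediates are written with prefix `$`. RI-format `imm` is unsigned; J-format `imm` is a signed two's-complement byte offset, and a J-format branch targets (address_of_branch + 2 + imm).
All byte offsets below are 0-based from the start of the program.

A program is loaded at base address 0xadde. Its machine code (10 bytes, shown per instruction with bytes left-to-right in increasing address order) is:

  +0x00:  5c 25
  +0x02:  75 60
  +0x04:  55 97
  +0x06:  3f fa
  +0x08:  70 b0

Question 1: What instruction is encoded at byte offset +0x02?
cmp R6, R5

@+02  big-endian(75 60) = 0x7560
  opcode bits[15:12]=0x7: cmp/RR
  rd@[11:8]=0x5 ⇒ R5
  rs@[7:4]=0x6 ⇒ R6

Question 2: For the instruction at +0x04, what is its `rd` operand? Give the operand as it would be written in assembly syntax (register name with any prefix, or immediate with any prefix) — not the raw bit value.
R5

+0x04: 55 97 ⇒ word 0x5597 (big)
  top 4b → 0x5 → set [RI]
  rd: (w>>8)&0xf=0x5 → R5
  imm: (w>>0)&0xff=0x97 → $151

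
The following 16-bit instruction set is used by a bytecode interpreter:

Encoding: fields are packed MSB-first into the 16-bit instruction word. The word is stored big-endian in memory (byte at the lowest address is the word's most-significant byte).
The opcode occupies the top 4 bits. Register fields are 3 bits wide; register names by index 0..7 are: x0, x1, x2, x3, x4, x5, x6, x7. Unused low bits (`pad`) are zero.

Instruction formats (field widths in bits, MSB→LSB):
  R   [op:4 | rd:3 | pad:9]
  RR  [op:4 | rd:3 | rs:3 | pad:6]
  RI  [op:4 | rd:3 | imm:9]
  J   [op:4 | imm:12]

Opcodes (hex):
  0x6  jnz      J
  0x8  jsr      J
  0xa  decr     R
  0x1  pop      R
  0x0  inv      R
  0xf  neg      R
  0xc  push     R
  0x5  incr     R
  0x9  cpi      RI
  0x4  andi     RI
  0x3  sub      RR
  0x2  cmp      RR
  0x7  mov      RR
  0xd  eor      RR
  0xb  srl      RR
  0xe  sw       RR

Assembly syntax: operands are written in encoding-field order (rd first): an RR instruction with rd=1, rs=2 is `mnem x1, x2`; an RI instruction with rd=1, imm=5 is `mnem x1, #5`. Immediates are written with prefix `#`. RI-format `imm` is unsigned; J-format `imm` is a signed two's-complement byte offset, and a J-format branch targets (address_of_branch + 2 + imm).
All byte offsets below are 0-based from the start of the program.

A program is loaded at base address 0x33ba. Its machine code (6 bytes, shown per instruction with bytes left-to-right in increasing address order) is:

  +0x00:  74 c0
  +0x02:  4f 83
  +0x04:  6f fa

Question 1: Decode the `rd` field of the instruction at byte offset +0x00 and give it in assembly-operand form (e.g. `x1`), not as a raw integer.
x2

+0x00: 74 c0 ⇒ word 0x74c0 (big)
  top 4b → 0x7 → mov [RR]
  rd@[11:9]=0x2 ⇒ x2
  rs@[8:6]=0x3 ⇒ x3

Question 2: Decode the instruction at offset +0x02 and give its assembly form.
andi x7, #387

+0x02: 4f 83 ⇒ word 0x4f83 (big)
  top 4b → 0x4 → andi [RI]
  rd: (w>>9)&0x7=0x7 → x7
  imm: (w>>0)&0x1ff=0x183 → #387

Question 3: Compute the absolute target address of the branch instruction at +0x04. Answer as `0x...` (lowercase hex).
off 0x04: read 6f fa as big → 0x6ffa
  op=0x6ffa>>12=0x6 ⇒ jnz (J)
  imm@[11:0]=0xffa (s12→-6) ⇒ #-6
  target = base 0x33ba + off 0x04 + 2 + imm -6 = 0x33ba

0x33ba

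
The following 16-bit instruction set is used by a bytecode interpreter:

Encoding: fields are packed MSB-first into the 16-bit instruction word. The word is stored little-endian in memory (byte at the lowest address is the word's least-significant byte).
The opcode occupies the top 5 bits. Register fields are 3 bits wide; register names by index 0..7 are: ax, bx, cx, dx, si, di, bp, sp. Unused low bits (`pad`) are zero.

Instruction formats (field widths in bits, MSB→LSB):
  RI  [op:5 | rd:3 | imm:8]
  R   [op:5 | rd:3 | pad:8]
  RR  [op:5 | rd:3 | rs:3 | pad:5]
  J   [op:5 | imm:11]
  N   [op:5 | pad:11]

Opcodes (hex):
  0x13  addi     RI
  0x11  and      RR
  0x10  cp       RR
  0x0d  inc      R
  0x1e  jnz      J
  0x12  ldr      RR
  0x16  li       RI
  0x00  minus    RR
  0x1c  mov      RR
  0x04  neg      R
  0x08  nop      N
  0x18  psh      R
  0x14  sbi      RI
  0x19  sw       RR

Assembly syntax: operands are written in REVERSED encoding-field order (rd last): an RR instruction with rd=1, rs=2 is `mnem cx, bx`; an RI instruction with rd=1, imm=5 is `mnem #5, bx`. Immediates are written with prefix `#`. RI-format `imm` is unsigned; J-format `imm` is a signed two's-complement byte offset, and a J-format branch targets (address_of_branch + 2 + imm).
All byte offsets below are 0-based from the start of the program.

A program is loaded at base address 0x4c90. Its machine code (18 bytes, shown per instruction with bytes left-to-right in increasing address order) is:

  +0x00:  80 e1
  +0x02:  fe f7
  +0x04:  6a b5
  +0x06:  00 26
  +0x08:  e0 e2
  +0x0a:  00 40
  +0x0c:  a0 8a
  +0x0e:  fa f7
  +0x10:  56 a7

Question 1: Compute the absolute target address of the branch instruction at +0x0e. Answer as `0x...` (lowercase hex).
0x4c9a

@+0e  little-endian(fa f7) = 0xf7fa
  top 5b → 0x1e → jnz [J]
  imm@[10:0]=0x7fa (s11→-6) ⇒ #-6
  target = base 0x4c90 + off 0x0e + 2 + imm -6 = 0x4c9a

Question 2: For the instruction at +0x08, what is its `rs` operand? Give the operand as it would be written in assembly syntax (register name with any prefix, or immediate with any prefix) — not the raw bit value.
off 0x08: read e0 e2 as little → 0xe2e0
  top 5b → 0x1c → mov [RR]
  [10:8] rd=2 = cx
  [7:5] rs=7 = sp

sp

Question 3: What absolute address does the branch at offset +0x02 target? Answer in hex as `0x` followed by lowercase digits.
[02] fe f7 → 0xf7fe
  top 5b → 0x1e → jnz [J]
  imm@[10:0]=0x7fe (s11→-2) ⇒ #-2
  target = base 0x4c90 + off 0x02 + 2 + imm -2 = 0x4c92

0x4c92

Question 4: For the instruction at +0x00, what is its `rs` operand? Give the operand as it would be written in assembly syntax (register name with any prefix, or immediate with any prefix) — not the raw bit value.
@+00  little-endian(80 e1) = 0xe180
  op=0xe180>>11=0x1c ⇒ mov (RR)
  [10:8] rd=1 = bx
  [7:5] rs=4 = si

si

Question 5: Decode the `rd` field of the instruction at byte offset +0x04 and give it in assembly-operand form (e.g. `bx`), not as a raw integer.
di

off 0x04: read 6a b5 as little → 0xb56a
  opcode bits[15:11]=0x16: li/RI
  rd: (w>>8)&0x7=0x5 → di
  imm: (w>>0)&0xff=0x6a → #106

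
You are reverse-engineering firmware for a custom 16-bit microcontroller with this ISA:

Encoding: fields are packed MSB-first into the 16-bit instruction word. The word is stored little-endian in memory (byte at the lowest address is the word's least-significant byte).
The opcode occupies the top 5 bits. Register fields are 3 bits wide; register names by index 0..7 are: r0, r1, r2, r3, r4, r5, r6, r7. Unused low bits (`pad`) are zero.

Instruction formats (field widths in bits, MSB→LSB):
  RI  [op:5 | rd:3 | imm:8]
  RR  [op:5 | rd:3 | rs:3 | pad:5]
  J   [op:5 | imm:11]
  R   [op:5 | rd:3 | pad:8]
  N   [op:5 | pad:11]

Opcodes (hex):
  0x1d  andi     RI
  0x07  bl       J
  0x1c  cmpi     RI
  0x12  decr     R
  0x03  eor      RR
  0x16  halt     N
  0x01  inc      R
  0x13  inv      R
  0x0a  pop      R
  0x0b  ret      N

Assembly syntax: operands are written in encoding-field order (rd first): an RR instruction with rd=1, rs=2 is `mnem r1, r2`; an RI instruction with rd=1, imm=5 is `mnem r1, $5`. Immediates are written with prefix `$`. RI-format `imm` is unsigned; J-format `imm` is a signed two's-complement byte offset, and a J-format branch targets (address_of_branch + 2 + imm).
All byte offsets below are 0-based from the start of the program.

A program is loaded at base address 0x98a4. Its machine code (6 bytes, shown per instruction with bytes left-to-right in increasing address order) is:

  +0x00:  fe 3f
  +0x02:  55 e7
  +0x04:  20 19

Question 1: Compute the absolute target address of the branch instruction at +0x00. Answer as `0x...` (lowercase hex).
[00] fe 3f → 0x3ffe
  top 5b → 0x7 → bl [J]
  [10:0] imm=2046 (s11→-2) = $-2
  target = base 0x98a4 + off 0x00 + 2 + imm -2 = 0x98a4

0x98a4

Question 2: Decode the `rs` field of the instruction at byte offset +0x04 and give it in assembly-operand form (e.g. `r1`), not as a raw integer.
r1

+0x04: 20 19 ⇒ word 0x1920 (little)
  opcode bits[15:11]=0x3: eor/RR
  rd@[10:8]=0x1 ⇒ r1
  rs@[7:5]=0x1 ⇒ r1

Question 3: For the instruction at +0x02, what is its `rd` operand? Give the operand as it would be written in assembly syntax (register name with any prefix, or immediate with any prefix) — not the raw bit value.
[02] 55 e7 → 0xe755
  opcode bits[15:11]=0x1c: cmpi/RI
  rd@[10:8]=0x7 ⇒ r7
  imm@[7:0]=0x55 ⇒ $85

r7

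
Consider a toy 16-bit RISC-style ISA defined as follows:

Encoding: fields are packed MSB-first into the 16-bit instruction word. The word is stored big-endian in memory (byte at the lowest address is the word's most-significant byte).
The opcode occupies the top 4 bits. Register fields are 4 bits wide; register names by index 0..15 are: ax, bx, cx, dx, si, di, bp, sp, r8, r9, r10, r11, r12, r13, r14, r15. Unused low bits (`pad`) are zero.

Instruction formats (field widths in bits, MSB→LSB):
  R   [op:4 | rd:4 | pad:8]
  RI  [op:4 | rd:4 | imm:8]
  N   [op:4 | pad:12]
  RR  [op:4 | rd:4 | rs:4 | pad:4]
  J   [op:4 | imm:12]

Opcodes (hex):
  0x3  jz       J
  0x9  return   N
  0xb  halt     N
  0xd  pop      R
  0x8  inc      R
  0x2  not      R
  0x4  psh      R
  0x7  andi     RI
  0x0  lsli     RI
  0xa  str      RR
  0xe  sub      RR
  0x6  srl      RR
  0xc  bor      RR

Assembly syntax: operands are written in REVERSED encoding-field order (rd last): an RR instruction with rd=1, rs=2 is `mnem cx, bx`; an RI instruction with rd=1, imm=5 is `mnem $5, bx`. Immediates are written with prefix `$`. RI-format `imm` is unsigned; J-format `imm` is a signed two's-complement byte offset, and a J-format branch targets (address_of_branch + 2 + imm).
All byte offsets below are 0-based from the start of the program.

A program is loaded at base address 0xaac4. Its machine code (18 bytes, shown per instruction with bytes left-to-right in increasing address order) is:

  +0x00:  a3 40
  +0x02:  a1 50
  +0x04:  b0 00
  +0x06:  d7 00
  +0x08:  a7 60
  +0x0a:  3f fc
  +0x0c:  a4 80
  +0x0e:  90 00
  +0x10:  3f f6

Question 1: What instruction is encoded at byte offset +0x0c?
str r8, si

+0x0c: a4 80 ⇒ word 0xa480 (big)
  opcode bits[15:12]=0xa: str/RR
  rd@[11:8]=0x4 ⇒ si
  rs@[7:4]=0x8 ⇒ r8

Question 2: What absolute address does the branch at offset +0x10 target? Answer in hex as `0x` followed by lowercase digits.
@+10  big-endian(3f f6) = 0x3ff6
  opcode bits[15:12]=0x3: jz/J
  imm@[11:0]=0xff6 (s12→-10) ⇒ $-10
  target = base 0xaac4 + off 0x10 + 2 + imm -10 = 0xaacc

0xaacc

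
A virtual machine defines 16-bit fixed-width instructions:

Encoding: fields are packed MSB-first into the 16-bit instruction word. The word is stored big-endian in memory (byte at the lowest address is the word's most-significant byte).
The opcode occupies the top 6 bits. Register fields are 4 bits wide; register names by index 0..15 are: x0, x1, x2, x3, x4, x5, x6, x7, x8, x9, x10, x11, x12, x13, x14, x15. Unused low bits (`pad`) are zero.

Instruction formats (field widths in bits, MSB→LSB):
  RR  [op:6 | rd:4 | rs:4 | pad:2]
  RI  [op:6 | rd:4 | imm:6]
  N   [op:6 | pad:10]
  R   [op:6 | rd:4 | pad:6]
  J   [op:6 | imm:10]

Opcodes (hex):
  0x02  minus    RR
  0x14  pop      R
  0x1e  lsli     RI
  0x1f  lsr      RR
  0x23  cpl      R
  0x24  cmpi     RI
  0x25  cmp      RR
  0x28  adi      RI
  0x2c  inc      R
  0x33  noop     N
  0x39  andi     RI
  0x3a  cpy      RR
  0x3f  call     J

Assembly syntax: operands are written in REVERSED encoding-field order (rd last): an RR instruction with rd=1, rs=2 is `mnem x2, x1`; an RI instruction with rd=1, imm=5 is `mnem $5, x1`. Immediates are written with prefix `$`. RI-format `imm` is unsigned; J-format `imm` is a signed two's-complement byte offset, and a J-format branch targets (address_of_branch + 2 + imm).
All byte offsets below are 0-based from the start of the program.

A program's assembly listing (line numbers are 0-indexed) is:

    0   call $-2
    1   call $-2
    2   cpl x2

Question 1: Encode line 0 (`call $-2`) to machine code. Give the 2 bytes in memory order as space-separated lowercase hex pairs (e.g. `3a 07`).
0. call fields op=0x3f:6|imm=-2:10 → word fffeh → ff fe

ff fe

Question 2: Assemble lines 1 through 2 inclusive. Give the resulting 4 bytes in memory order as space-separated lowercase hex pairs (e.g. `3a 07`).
1. call fields op=0x3f:6|imm=-2:10 → word fffeh → ff fe
2. cpl fields op=0x23:6|rd=2:4|pad=0:6 → word 8c80h → 8c 80

ff fe 8c 80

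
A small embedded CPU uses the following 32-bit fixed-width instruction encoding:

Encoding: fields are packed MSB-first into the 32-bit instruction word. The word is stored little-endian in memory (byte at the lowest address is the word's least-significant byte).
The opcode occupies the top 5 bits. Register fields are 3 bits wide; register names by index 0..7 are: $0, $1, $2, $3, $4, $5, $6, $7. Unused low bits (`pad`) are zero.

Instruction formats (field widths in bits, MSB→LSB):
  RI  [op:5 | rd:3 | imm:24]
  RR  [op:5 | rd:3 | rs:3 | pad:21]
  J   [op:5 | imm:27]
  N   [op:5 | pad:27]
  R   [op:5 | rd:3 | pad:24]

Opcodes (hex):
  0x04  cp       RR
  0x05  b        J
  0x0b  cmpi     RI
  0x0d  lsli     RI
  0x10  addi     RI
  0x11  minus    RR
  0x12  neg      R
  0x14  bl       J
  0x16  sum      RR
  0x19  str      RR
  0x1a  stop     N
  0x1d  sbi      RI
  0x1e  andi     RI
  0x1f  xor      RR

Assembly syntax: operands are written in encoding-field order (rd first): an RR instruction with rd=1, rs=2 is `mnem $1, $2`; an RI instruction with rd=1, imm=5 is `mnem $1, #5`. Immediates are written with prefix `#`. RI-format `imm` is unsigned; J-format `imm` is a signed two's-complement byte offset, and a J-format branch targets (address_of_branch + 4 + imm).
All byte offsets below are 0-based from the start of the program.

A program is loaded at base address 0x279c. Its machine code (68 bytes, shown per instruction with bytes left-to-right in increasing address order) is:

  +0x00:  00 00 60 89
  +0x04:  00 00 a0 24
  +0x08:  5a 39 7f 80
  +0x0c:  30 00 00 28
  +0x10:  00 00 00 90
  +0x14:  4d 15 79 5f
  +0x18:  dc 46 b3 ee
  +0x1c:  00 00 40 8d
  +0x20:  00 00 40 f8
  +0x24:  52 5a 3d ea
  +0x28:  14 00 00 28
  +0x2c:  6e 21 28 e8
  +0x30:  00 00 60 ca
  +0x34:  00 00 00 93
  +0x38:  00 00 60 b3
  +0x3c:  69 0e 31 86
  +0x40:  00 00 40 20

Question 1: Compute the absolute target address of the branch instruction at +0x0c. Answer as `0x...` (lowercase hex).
+0x0c: 30 00 00 28 ⇒ word 0x28000030 (little)
  opcode bits[31:27]=0x5: b/J
  imm@[26:0]=0x30 ⇒ #48
  target = base 0x279c + off 0x0c + 4 + imm 48 = 0x27dc

0x27dc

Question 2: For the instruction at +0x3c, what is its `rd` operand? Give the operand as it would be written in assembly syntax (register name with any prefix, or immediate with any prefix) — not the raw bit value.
$6

@+3c  little-endian(69 0e 31 86) = 0x86310e69
  op=0x86310e69>>27=0x10 ⇒ addi (RI)
  rd@[26:24]=0x6 ⇒ $6
  imm@[23:0]=0x310e69 ⇒ #3214953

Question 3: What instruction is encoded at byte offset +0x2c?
sbi $0, #2629998

off 0x2c: read 6e 21 28 e8 as little → 0xe828216e
  top 5b → 0x1d → sbi [RI]
  [26:24] rd=0 = $0
  [23:0] imm=2629998 = #2629998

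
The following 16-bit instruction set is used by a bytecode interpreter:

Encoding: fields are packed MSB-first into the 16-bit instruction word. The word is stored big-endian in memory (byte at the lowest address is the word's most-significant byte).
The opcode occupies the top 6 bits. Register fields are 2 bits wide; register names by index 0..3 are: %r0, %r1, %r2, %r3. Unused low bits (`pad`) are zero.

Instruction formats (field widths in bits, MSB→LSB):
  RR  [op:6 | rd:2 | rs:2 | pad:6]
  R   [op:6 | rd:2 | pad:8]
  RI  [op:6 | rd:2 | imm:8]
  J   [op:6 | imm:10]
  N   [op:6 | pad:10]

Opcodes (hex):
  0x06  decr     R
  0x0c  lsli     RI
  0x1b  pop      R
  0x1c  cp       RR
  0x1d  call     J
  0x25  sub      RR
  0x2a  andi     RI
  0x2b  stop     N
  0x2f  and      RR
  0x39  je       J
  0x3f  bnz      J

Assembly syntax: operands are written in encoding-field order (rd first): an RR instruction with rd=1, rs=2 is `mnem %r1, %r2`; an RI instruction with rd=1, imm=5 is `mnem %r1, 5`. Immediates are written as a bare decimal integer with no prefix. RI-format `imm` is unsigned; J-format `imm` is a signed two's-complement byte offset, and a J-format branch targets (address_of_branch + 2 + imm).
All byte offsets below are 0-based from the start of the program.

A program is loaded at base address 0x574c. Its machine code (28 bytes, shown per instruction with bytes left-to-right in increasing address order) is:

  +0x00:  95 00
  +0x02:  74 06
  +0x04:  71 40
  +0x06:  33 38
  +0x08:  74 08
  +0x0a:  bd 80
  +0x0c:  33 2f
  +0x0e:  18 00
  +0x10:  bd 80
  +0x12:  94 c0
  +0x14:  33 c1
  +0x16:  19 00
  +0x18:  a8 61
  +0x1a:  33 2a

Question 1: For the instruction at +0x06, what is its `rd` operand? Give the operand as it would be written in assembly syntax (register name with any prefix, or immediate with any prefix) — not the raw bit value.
[06] 33 38 → 0x3338
  opcode bits[15:10]=0xc: lsli/RI
  rd@[9:8]=0x3 ⇒ %r3
  imm@[7:0]=0x38 ⇒ 56

%r3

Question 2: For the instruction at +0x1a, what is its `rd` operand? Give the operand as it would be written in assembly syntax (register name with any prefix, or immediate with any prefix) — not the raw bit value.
%r3

+0x1a: 33 2a ⇒ word 0x332a (big)
  op=0x332a>>10=0xc ⇒ lsli (RI)
  rd: (w>>8)&0x3=0x3 → %r3
  imm: (w>>0)&0xff=0x2a → 42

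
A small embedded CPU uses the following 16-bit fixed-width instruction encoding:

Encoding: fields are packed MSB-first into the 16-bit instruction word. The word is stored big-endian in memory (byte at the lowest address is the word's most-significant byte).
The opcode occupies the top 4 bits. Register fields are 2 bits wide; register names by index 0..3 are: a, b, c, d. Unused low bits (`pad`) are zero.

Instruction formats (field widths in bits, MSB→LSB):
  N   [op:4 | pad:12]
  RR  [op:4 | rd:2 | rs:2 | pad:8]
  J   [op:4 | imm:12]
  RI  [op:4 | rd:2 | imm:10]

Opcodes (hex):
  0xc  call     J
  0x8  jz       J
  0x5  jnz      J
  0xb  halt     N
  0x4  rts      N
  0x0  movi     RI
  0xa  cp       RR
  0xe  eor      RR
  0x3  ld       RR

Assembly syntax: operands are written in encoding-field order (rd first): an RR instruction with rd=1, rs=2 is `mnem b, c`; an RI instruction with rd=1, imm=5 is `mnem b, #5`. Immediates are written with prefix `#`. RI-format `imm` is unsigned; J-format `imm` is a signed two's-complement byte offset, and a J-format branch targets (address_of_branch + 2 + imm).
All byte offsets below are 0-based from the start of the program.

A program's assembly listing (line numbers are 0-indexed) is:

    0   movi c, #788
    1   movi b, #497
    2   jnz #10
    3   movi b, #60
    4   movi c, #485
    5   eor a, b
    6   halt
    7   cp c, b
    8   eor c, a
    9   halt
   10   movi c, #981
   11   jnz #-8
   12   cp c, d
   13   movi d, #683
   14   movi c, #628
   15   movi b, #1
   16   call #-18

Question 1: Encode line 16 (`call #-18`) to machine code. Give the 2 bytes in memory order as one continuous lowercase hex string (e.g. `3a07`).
cfee

L16: call op=0xc:4|imm=-18:12 ⇒ 0xcfee ⇒ big cf ee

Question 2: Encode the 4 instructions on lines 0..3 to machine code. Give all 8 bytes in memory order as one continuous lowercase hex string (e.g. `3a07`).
0b1405f1500a043c

L0: movi op=0x0:4|rd=2:2|imm=788:10 ⇒ 0x0b14 ⇒ big 0b 14
L1: movi op=0x0:4|rd=1:2|imm=497:10 ⇒ 0x05f1 ⇒ big 05 f1
L2: jnz op=0x5:4|imm=10:12 ⇒ 0x500a ⇒ big 50 0a
L3: movi op=0x0:4|rd=1:2|imm=60:10 ⇒ 0x043c ⇒ big 04 3c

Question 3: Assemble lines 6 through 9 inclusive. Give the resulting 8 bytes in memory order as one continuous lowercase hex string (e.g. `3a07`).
L6: halt op=0xb:4|pad=0:12 ⇒ 0xb000 ⇒ big b0 00
L7: cp op=0xa:4|rd=2:2|rs=1:2|pad=0:8 ⇒ 0xa900 ⇒ big a9 00
L8: eor op=0xe:4|rd=2:2|rs=0:2|pad=0:8 ⇒ 0xe800 ⇒ big e8 00
L9: halt op=0xb:4|pad=0:12 ⇒ 0xb000 ⇒ big b0 00

b000a900e800b000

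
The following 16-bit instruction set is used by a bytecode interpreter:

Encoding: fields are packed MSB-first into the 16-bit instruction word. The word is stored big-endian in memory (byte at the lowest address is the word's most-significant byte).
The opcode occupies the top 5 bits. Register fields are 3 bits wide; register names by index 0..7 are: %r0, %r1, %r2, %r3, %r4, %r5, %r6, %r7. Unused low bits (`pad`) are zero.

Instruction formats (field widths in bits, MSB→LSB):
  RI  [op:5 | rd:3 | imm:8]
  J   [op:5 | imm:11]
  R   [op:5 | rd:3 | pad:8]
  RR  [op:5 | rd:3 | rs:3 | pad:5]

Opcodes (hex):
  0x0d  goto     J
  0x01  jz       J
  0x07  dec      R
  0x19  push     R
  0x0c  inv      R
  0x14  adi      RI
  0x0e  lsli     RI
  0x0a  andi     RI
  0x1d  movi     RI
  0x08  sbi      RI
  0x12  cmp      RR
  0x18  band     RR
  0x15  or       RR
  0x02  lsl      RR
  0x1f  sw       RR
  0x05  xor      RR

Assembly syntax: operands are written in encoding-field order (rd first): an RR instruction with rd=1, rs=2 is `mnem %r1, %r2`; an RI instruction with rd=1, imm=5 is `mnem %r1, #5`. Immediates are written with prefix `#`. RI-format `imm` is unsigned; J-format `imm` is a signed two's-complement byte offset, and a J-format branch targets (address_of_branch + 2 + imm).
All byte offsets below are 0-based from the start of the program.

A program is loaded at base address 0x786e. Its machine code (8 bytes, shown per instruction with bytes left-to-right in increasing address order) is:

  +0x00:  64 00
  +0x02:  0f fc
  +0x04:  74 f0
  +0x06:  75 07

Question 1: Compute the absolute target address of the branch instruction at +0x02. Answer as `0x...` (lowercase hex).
[02] 0f fc → 0x0ffc
  opcode bits[15:11]=0x1: jz/J
  imm: (w>>0)&0x7ff=0x7fc (s11→-4) → #-4
  target = base 0x786e + off 0x02 + 2 + imm -4 = 0x786e

0x786e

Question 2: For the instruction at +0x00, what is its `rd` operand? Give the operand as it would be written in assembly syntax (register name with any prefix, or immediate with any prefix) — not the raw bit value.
%r4

[00] 64 00 → 0x6400
  opcode bits[15:11]=0xc: inv/R
  rd@[10:8]=0x4 ⇒ %r4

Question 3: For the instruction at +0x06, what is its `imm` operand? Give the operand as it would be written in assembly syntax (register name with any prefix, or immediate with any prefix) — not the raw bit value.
[06] 75 07 → 0x7507
  op=0x7507>>11=0xe ⇒ lsli (RI)
  rd: (w>>8)&0x7=0x5 → %r5
  imm: (w>>0)&0xff=0x7 → #7

#7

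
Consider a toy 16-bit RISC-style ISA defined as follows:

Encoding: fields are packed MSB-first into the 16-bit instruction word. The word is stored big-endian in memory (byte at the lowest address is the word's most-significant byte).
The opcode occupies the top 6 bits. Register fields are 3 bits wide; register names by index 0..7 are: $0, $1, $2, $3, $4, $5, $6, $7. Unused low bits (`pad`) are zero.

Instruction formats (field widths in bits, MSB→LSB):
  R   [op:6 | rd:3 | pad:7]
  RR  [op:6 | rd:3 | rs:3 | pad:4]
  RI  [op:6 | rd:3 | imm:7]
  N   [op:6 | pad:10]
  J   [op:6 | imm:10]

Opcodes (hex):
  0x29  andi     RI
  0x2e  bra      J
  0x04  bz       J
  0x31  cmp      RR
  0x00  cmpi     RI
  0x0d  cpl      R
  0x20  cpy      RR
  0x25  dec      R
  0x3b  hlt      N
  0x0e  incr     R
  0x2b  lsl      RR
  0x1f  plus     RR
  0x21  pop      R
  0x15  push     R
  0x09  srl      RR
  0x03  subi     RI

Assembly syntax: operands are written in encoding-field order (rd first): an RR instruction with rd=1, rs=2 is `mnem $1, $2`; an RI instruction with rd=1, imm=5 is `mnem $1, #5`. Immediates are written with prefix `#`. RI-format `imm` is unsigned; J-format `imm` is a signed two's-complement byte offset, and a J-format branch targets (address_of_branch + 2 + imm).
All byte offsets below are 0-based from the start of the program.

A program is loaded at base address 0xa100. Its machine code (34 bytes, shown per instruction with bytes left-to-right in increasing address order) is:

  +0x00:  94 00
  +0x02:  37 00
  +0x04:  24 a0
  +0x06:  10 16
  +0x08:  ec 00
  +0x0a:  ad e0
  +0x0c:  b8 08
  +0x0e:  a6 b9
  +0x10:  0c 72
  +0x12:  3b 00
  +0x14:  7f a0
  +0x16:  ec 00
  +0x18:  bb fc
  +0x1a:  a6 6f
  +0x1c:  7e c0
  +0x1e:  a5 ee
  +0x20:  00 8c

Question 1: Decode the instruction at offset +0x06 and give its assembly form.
bz #22

off 0x06: read 10 16 as big → 0x1016
  opcode bits[15:10]=0x4: bz/J
  imm@[9:0]=0x16 ⇒ #22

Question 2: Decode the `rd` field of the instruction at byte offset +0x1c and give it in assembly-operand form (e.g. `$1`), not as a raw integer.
$5

@+1c  big-endian(7e c0) = 0x7ec0
  opcode bits[15:10]=0x1f: plus/RR
  rd: (w>>7)&0x7=0x5 → $5
  rs: (w>>4)&0x7=0x4 → $4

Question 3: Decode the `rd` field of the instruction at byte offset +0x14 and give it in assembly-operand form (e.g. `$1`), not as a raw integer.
off 0x14: read 7f a0 as big → 0x7fa0
  op=0x7fa0>>10=0x1f ⇒ plus (RR)
  rd@[9:7]=0x7 ⇒ $7
  rs@[6:4]=0x2 ⇒ $2

$7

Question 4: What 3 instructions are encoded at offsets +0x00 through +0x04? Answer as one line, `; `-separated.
off 0x00: read 94 00 as big → 0x9400
  opcode bits[15:10]=0x25: dec/R
  rd: (w>>7)&0x7=0x0 → $0
off 0x02: read 37 00 as big → 0x3700
  opcode bits[15:10]=0xd: cpl/R
  rd: (w>>7)&0x7=0x6 → $6
off 0x04: read 24 a0 as big → 0x24a0
  opcode bits[15:10]=0x9: srl/RR
  rd: (w>>7)&0x7=0x1 → $1
  rs: (w>>4)&0x7=0x2 → $2

dec $0; cpl $6; srl $1, $2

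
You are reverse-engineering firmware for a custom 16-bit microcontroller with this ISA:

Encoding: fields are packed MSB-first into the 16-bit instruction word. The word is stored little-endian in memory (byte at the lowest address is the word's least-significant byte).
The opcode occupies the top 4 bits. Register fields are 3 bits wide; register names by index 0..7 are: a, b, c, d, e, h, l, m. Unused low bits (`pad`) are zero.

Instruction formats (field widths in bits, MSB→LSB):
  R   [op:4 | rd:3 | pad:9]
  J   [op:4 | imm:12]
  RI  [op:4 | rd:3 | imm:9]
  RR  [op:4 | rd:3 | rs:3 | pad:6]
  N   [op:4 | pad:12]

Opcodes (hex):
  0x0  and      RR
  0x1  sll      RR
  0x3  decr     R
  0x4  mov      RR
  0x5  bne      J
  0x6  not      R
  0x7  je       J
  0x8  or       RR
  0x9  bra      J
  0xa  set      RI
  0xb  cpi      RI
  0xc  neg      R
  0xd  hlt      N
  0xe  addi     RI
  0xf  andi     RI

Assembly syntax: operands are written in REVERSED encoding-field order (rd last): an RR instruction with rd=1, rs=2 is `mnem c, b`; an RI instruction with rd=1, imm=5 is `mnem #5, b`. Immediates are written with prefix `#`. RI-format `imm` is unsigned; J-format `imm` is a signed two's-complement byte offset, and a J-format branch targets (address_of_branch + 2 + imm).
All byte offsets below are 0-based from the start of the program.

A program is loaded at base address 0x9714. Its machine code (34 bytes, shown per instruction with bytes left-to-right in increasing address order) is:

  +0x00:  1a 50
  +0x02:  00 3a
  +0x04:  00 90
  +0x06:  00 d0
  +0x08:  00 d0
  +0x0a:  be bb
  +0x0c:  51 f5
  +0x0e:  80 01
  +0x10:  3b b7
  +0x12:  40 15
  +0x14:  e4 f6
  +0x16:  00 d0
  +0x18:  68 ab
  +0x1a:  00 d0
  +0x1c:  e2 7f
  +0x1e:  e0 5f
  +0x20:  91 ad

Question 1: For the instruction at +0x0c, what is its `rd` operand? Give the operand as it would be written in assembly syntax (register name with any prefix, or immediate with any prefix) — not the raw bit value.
c

[0c] 51 f5 → 0xf551
  opcode bits[15:12]=0xf: andi/RI
  [11:9] rd=2 = c
  [8:0] imm=337 = #337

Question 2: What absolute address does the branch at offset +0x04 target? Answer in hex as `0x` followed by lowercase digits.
+0x04: 00 90 ⇒ word 0x9000 (little)
  op=0x9000>>12=0x9 ⇒ bra (J)
  imm: (w>>0)&0xfff=0x0 → #0
  target = base 0x9714 + off 0x04 + 2 + imm 0 = 0x971a

0x971a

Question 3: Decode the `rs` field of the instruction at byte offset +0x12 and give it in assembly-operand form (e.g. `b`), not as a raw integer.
h

[12] 40 15 → 0x1540
  top 4b → 0x1 → sll [RR]
  rd: (w>>9)&0x7=0x2 → c
  rs: (w>>6)&0x7=0x5 → h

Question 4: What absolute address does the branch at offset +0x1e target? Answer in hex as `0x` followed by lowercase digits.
0x9714

@+1e  little-endian(e0 5f) = 0x5fe0
  op=0x5fe0>>12=0x5 ⇒ bne (J)
  [11:0] imm=4064 (s12→-32) = #-32
  target = base 0x9714 + off 0x1e + 2 + imm -32 = 0x9714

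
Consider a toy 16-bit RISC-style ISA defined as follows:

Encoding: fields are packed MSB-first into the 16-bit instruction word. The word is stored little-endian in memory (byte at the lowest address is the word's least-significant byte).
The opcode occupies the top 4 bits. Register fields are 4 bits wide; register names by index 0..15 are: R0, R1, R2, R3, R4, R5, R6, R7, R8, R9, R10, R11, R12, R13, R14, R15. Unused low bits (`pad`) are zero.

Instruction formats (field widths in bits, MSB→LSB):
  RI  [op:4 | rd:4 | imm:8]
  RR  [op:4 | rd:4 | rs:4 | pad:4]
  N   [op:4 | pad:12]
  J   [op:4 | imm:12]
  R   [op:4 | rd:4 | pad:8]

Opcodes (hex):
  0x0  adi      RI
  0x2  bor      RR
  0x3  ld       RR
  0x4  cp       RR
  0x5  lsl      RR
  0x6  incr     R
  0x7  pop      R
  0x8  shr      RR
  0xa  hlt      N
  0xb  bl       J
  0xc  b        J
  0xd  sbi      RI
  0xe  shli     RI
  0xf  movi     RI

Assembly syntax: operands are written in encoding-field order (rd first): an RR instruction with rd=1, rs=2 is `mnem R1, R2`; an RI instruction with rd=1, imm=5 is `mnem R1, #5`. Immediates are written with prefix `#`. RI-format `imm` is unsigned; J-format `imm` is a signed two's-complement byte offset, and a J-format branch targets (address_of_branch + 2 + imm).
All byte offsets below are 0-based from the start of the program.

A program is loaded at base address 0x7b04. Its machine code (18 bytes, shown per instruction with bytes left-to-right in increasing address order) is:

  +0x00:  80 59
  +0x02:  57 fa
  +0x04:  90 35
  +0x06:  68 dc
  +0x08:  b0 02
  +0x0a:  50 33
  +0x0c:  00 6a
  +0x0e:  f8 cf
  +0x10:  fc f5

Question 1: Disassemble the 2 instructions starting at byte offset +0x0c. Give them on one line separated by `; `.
incr R10; b #-8

off 0x0c: read 00 6a as little → 0x6a00
  opcode bits[15:12]=0x6: incr/R
  rd: (w>>8)&0xf=0xa → R10
off 0x0e: read f8 cf as little → 0xcff8
  opcode bits[15:12]=0xc: b/J
  imm: (w>>0)&0xfff=0xff8 (s12→-8) → #-8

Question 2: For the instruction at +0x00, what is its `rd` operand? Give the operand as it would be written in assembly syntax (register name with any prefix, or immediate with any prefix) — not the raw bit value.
off 0x00: read 80 59 as little → 0x5980
  top 4b → 0x5 → lsl [RR]
  rd: (w>>8)&0xf=0x9 → R9
  rs: (w>>4)&0xf=0x8 → R8

R9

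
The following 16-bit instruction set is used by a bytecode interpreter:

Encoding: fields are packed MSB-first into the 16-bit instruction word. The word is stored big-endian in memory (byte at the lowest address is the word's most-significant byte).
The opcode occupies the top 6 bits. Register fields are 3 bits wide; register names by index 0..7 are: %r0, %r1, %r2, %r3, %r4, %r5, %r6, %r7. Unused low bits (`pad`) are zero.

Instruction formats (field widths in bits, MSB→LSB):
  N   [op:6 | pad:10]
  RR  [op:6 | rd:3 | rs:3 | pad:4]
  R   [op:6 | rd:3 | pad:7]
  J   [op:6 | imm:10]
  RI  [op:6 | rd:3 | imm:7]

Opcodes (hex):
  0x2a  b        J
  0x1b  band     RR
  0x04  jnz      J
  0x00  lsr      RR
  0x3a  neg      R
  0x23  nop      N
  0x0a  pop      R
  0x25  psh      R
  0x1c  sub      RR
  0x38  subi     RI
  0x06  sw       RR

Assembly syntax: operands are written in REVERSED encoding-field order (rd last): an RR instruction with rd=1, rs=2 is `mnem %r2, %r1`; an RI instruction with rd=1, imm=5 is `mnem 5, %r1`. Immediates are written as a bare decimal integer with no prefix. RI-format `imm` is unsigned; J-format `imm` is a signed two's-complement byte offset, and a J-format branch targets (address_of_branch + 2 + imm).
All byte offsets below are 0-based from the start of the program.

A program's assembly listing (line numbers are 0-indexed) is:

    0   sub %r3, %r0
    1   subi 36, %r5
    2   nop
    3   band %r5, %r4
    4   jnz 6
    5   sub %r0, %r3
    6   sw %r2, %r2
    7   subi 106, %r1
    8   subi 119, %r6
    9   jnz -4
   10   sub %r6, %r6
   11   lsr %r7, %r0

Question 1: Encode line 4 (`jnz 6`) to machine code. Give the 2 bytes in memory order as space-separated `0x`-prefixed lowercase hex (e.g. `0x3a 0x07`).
0x10 0x06

L4: jnz op=0x4:6|imm=6:10 ⇒ 0x1006 ⇒ big 10 06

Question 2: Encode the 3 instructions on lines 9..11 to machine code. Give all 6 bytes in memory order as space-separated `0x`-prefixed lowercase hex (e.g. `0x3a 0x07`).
0x13 0xfc 0x73 0x60 0x00 0x70

line 9 (jnz): pack op=0x4:6|imm=-4:10 = 0x13fc; big→ 13 fc
line 10 (sub): pack op=0x1c:6|rd=6:3|rs=6:3|pad=0:4 = 0x7360; big→ 73 60
line 11 (lsr): pack op=0x0:6|rd=0:3|rs=7:3|pad=0:4 = 0x0070; big→ 00 70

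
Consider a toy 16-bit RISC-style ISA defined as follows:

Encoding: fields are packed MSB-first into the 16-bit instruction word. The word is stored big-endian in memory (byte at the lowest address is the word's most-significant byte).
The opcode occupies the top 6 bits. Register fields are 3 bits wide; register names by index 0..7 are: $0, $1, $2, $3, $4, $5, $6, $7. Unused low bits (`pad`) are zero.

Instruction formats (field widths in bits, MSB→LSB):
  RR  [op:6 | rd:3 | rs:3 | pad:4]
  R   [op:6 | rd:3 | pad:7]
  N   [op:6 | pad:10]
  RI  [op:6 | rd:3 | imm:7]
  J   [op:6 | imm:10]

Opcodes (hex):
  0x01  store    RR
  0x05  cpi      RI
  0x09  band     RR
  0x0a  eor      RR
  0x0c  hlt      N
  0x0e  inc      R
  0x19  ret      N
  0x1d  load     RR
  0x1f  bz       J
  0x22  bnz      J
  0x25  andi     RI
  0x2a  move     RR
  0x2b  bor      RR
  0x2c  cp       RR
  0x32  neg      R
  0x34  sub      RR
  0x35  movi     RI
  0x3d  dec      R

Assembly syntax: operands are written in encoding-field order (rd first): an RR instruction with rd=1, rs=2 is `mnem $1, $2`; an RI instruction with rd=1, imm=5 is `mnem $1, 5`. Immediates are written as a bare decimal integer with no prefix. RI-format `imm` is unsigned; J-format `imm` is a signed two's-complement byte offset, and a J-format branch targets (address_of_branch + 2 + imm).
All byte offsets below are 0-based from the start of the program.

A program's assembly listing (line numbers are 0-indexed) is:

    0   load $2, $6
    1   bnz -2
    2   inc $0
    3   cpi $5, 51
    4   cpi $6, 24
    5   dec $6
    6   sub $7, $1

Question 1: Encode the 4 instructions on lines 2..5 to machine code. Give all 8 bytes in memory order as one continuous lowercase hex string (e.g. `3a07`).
L2: inc op=0xe:6|rd=0:3|pad=0:7 ⇒ 0x3800 ⇒ big 38 00
L3: cpi op=0x5:6|rd=5:3|imm=51:7 ⇒ 0x16b3 ⇒ big 16 b3
L4: cpi op=0x5:6|rd=6:3|imm=24:7 ⇒ 0x1718 ⇒ big 17 18
L5: dec op=0x3d:6|rd=6:3|pad=0:7 ⇒ 0xf700 ⇒ big f7 00

380016b31718f700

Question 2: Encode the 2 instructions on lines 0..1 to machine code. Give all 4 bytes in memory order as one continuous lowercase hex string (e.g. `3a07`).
75608bfe

line 0 (load): pack op=0x1d:6|rd=2:3|rs=6:3|pad=0:4 = 0x7560; big→ 75 60
line 1 (bnz): pack op=0x22:6|imm=-2:10 = 0x8bfe; big→ 8b fe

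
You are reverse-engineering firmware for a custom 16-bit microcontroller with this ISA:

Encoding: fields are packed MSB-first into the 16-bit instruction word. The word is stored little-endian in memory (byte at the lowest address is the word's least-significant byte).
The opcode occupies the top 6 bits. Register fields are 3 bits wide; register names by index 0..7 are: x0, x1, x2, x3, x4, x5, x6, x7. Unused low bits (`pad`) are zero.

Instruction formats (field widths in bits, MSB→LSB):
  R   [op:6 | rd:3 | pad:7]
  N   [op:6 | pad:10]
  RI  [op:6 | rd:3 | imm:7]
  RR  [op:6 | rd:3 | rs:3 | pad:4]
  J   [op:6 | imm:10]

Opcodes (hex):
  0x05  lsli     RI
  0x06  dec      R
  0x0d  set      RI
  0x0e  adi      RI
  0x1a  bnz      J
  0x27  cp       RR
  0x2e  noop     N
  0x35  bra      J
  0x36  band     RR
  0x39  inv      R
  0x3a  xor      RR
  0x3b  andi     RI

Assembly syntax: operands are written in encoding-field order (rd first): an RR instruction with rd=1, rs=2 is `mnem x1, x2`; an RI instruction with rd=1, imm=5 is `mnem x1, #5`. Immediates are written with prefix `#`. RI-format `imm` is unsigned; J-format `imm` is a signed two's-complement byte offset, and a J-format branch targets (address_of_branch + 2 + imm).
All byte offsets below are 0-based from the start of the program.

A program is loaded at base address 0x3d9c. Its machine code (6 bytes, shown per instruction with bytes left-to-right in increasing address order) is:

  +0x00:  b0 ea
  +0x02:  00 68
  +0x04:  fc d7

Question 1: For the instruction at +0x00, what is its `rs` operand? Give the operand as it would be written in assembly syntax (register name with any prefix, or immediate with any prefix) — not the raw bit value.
+0x00: b0 ea ⇒ word 0xeab0 (little)
  opcode bits[15:10]=0x3a: xor/RR
  rd: (w>>7)&0x7=0x5 → x5
  rs: (w>>4)&0x7=0x3 → x3

x3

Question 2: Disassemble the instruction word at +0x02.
bnz #0

off 0x02: read 00 68 as little → 0x6800
  op=0x6800>>10=0x1a ⇒ bnz (J)
  [9:0] imm=0 = #0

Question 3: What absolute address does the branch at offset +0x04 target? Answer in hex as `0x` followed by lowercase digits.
@+04  little-endian(fc d7) = 0xd7fc
  opcode bits[15:10]=0x35: bra/J
  [9:0] imm=1020 (s10→-4) = #-4
  target = base 0x3d9c + off 0x04 + 2 + imm -4 = 0x3d9e

0x3d9e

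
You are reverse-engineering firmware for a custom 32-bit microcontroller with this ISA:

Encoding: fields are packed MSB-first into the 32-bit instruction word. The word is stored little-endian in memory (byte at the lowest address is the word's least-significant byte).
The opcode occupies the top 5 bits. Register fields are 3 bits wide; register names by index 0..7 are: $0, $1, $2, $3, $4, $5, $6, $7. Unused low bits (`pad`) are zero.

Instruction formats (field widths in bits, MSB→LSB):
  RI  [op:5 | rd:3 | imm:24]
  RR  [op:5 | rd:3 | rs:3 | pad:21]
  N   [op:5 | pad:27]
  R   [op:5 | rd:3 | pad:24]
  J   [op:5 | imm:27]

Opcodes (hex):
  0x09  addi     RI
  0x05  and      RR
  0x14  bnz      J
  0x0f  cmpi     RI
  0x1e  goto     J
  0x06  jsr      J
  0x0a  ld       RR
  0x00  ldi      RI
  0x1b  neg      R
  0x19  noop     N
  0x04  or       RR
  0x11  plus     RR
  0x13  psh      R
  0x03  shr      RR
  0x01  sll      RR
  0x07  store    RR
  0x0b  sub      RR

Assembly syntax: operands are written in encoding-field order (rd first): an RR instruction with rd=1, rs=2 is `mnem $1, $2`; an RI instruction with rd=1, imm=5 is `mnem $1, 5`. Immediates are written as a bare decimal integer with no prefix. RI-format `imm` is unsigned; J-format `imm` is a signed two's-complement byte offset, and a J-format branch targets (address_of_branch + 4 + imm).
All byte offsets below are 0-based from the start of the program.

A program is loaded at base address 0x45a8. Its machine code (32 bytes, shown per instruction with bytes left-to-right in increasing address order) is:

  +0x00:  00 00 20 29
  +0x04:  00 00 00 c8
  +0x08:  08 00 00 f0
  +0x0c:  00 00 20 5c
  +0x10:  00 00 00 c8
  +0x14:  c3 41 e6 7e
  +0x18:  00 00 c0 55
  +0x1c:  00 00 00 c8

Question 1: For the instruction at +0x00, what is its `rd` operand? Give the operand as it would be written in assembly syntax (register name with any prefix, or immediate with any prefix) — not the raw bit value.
+0x00: 00 00 20 29 ⇒ word 0x29200000 (little)
  top 5b → 0x5 → and [RR]
  rd: (w>>24)&0x7=0x1 → $1
  rs: (w>>21)&0x7=0x1 → $1

$1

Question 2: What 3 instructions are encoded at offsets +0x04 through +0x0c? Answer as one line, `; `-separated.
noop; goto 8; sub $4, $1

+0x04: 00 00 00 c8 ⇒ word 0xc8000000 (little)
  opcode bits[31:27]=0x19: noop/N
+0x08: 08 00 00 f0 ⇒ word 0xf0000008 (little)
  opcode bits[31:27]=0x1e: goto/J
  imm@[26:0]=0x8 ⇒ 8
+0x0c: 00 00 20 5c ⇒ word 0x5c200000 (little)
  opcode bits[31:27]=0xb: sub/RR
  rd@[26:24]=0x4 ⇒ $4
  rs@[23:21]=0x1 ⇒ $1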